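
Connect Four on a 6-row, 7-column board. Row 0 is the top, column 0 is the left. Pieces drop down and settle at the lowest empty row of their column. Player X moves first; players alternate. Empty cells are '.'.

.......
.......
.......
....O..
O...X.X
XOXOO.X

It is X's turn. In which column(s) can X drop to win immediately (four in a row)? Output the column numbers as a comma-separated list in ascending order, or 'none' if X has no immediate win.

col 0: drop X → no win
col 1: drop X → no win
col 2: drop X → no win
col 3: drop X → no win
col 4: drop X → no win
col 5: drop X → no win
col 6: drop X → no win

Answer: none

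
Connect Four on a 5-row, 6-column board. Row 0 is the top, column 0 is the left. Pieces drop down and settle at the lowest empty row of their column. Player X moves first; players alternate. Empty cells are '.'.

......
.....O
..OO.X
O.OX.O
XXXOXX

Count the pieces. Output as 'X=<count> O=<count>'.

X=7 O=7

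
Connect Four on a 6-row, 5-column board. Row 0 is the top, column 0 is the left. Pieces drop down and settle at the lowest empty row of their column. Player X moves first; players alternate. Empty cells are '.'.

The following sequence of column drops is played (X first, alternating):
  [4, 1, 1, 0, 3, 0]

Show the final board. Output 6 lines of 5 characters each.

Move 1: X drops in col 4, lands at row 5
Move 2: O drops in col 1, lands at row 5
Move 3: X drops in col 1, lands at row 4
Move 4: O drops in col 0, lands at row 5
Move 5: X drops in col 3, lands at row 5
Move 6: O drops in col 0, lands at row 4

Answer: .....
.....
.....
.....
OX...
OO.XX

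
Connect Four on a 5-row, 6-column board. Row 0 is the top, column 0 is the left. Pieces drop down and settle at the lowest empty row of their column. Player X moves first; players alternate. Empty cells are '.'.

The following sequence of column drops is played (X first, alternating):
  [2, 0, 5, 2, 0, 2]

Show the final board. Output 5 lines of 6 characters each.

Answer: ......
......
..O...
X.O...
O.X..X

Derivation:
Move 1: X drops in col 2, lands at row 4
Move 2: O drops in col 0, lands at row 4
Move 3: X drops in col 5, lands at row 4
Move 4: O drops in col 2, lands at row 3
Move 5: X drops in col 0, lands at row 3
Move 6: O drops in col 2, lands at row 2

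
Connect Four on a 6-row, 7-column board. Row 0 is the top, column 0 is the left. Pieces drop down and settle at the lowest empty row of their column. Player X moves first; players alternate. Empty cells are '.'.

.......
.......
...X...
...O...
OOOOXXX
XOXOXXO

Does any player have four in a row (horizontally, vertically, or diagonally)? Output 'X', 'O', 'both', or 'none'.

O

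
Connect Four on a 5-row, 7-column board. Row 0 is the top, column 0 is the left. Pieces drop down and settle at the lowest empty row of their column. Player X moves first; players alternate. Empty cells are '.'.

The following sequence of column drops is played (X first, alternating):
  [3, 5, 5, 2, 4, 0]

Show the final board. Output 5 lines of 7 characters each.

Move 1: X drops in col 3, lands at row 4
Move 2: O drops in col 5, lands at row 4
Move 3: X drops in col 5, lands at row 3
Move 4: O drops in col 2, lands at row 4
Move 5: X drops in col 4, lands at row 4
Move 6: O drops in col 0, lands at row 4

Answer: .......
.......
.......
.....X.
O.OXXO.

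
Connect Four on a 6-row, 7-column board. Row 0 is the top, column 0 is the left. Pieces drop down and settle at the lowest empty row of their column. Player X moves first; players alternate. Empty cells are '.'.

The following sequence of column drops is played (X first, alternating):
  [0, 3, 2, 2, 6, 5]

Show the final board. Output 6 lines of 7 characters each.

Move 1: X drops in col 0, lands at row 5
Move 2: O drops in col 3, lands at row 5
Move 3: X drops in col 2, lands at row 5
Move 4: O drops in col 2, lands at row 4
Move 5: X drops in col 6, lands at row 5
Move 6: O drops in col 5, lands at row 5

Answer: .......
.......
.......
.......
..O....
X.XO.OX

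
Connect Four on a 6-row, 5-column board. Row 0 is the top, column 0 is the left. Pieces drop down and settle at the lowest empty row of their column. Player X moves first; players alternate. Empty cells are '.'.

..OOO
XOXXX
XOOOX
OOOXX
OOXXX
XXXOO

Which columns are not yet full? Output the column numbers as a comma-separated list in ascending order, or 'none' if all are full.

col 0: top cell = '.' → open
col 1: top cell = '.' → open
col 2: top cell = 'O' → FULL
col 3: top cell = 'O' → FULL
col 4: top cell = 'O' → FULL

Answer: 0,1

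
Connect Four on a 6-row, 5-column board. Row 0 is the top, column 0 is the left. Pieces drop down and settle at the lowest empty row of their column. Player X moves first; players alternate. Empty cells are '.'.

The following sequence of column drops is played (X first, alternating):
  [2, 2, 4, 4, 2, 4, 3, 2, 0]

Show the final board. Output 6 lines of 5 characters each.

Move 1: X drops in col 2, lands at row 5
Move 2: O drops in col 2, lands at row 4
Move 3: X drops in col 4, lands at row 5
Move 4: O drops in col 4, lands at row 4
Move 5: X drops in col 2, lands at row 3
Move 6: O drops in col 4, lands at row 3
Move 7: X drops in col 3, lands at row 5
Move 8: O drops in col 2, lands at row 2
Move 9: X drops in col 0, lands at row 5

Answer: .....
.....
..O..
..X.O
..O.O
X.XXX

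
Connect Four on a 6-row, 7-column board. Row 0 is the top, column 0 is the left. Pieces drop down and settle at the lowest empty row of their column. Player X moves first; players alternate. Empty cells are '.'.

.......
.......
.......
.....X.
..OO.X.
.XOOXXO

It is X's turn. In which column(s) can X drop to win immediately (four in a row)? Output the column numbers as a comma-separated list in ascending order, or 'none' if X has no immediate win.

Answer: 5

Derivation:
col 0: drop X → no win
col 1: drop X → no win
col 2: drop X → no win
col 3: drop X → no win
col 4: drop X → no win
col 5: drop X → WIN!
col 6: drop X → no win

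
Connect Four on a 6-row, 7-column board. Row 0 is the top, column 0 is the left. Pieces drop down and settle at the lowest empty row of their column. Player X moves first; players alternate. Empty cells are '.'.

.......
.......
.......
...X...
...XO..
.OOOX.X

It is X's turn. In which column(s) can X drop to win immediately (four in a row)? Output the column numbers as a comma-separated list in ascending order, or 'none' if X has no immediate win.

Answer: none

Derivation:
col 0: drop X → no win
col 1: drop X → no win
col 2: drop X → no win
col 3: drop X → no win
col 4: drop X → no win
col 5: drop X → no win
col 6: drop X → no win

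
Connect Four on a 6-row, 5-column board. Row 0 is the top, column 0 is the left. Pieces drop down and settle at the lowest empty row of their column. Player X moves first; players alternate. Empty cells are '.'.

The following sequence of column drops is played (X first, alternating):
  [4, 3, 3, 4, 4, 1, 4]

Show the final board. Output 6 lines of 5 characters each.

Answer: .....
.....
....X
....X
...XO
.O.OX

Derivation:
Move 1: X drops in col 4, lands at row 5
Move 2: O drops in col 3, lands at row 5
Move 3: X drops in col 3, lands at row 4
Move 4: O drops in col 4, lands at row 4
Move 5: X drops in col 4, lands at row 3
Move 6: O drops in col 1, lands at row 5
Move 7: X drops in col 4, lands at row 2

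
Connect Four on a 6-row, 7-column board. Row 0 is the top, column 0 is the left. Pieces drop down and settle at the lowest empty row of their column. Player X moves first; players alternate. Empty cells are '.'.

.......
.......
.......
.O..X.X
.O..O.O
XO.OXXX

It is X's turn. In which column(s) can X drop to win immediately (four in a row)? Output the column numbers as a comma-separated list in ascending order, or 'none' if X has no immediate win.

Answer: none

Derivation:
col 0: drop X → no win
col 1: drop X → no win
col 2: drop X → no win
col 3: drop X → no win
col 4: drop X → no win
col 5: drop X → no win
col 6: drop X → no win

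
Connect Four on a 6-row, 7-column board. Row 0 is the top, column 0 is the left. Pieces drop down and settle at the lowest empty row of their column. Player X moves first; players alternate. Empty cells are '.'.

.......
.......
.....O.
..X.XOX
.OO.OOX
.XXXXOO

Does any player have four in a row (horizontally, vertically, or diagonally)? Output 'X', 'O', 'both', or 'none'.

both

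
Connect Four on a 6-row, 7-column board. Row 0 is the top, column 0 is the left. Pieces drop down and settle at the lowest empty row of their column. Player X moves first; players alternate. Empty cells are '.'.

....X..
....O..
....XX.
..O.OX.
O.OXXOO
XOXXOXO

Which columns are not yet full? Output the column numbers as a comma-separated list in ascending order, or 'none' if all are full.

Answer: 0,1,2,3,5,6

Derivation:
col 0: top cell = '.' → open
col 1: top cell = '.' → open
col 2: top cell = '.' → open
col 3: top cell = '.' → open
col 4: top cell = 'X' → FULL
col 5: top cell = '.' → open
col 6: top cell = '.' → open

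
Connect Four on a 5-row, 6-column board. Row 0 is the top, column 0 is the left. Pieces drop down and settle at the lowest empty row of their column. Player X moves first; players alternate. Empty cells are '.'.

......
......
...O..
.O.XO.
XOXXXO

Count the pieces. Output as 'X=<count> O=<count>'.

X=5 O=5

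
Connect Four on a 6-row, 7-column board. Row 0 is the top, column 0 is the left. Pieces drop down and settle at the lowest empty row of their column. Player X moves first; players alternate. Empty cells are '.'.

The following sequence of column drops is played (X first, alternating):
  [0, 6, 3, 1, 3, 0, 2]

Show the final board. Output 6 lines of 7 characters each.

Answer: .......
.......
.......
.......
O..X...
XOXX..O

Derivation:
Move 1: X drops in col 0, lands at row 5
Move 2: O drops in col 6, lands at row 5
Move 3: X drops in col 3, lands at row 5
Move 4: O drops in col 1, lands at row 5
Move 5: X drops in col 3, lands at row 4
Move 6: O drops in col 0, lands at row 4
Move 7: X drops in col 2, lands at row 5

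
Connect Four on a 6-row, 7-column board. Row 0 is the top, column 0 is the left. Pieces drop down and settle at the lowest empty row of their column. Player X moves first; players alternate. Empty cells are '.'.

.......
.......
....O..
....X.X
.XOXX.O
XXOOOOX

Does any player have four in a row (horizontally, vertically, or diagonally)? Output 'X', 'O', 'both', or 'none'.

O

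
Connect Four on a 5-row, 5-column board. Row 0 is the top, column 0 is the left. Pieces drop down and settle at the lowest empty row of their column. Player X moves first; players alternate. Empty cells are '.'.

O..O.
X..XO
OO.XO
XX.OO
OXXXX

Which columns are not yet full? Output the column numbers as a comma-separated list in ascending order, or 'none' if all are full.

Answer: 1,2,4

Derivation:
col 0: top cell = 'O' → FULL
col 1: top cell = '.' → open
col 2: top cell = '.' → open
col 3: top cell = 'O' → FULL
col 4: top cell = '.' → open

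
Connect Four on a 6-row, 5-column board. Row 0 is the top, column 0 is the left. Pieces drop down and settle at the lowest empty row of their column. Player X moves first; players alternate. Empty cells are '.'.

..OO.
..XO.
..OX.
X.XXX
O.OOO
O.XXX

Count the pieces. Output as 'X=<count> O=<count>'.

X=9 O=9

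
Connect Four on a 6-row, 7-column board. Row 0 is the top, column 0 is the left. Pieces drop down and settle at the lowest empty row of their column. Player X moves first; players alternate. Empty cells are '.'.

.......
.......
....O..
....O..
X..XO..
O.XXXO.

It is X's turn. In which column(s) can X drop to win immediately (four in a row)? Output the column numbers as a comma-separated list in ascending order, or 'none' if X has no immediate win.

Answer: 1

Derivation:
col 0: drop X → no win
col 1: drop X → WIN!
col 2: drop X → no win
col 3: drop X → no win
col 4: drop X → no win
col 5: drop X → no win
col 6: drop X → no win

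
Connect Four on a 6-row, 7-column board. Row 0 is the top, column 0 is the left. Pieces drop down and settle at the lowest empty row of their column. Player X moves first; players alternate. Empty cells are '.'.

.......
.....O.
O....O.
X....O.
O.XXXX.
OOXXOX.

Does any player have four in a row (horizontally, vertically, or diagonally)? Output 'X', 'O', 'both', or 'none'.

X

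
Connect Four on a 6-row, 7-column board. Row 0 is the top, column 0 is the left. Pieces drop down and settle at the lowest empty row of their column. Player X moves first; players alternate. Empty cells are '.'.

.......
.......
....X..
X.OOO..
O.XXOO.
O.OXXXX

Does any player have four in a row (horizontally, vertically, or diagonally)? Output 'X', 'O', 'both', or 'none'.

X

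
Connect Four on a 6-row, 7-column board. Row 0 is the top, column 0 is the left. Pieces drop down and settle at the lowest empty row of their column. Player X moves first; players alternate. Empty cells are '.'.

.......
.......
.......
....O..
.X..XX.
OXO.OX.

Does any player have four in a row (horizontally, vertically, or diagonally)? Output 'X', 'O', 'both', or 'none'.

none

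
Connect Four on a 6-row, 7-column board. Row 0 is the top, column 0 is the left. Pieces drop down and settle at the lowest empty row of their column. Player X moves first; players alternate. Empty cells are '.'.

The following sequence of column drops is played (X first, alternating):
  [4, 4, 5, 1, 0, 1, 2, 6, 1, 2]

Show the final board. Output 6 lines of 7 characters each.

Move 1: X drops in col 4, lands at row 5
Move 2: O drops in col 4, lands at row 4
Move 3: X drops in col 5, lands at row 5
Move 4: O drops in col 1, lands at row 5
Move 5: X drops in col 0, lands at row 5
Move 6: O drops in col 1, lands at row 4
Move 7: X drops in col 2, lands at row 5
Move 8: O drops in col 6, lands at row 5
Move 9: X drops in col 1, lands at row 3
Move 10: O drops in col 2, lands at row 4

Answer: .......
.......
.......
.X.....
.OO.O..
XOX.XXO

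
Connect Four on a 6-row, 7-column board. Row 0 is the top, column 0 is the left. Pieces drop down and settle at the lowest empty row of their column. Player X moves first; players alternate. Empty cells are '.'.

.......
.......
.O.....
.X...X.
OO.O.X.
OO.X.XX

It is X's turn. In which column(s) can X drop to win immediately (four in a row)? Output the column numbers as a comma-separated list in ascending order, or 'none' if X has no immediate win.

Answer: 4,5

Derivation:
col 0: drop X → no win
col 1: drop X → no win
col 2: drop X → no win
col 3: drop X → no win
col 4: drop X → WIN!
col 5: drop X → WIN!
col 6: drop X → no win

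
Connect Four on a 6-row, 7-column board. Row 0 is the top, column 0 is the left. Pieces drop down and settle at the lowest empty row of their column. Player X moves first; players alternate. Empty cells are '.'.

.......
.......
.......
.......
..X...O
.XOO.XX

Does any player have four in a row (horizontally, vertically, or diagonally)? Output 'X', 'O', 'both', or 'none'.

none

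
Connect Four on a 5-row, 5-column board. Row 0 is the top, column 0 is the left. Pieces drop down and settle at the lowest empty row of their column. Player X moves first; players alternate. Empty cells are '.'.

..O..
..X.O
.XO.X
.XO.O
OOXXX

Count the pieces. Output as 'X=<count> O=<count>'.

X=7 O=7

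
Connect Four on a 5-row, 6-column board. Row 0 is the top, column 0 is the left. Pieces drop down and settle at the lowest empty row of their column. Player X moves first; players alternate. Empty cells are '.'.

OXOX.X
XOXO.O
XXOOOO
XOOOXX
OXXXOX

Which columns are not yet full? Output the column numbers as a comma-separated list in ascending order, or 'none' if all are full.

Answer: 4

Derivation:
col 0: top cell = 'O' → FULL
col 1: top cell = 'X' → FULL
col 2: top cell = 'O' → FULL
col 3: top cell = 'X' → FULL
col 4: top cell = '.' → open
col 5: top cell = 'X' → FULL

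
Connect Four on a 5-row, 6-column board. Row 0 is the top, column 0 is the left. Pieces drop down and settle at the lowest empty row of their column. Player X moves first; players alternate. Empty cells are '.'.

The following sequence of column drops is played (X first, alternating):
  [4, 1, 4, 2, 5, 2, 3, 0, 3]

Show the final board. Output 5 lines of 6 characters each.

Move 1: X drops in col 4, lands at row 4
Move 2: O drops in col 1, lands at row 4
Move 3: X drops in col 4, lands at row 3
Move 4: O drops in col 2, lands at row 4
Move 5: X drops in col 5, lands at row 4
Move 6: O drops in col 2, lands at row 3
Move 7: X drops in col 3, lands at row 4
Move 8: O drops in col 0, lands at row 4
Move 9: X drops in col 3, lands at row 3

Answer: ......
......
......
..OXX.
OOOXXX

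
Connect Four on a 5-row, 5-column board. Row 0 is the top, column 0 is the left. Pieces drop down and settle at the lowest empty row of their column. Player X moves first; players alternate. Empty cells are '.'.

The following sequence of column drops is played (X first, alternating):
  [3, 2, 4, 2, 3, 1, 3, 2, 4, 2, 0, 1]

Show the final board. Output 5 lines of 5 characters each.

Move 1: X drops in col 3, lands at row 4
Move 2: O drops in col 2, lands at row 4
Move 3: X drops in col 4, lands at row 4
Move 4: O drops in col 2, lands at row 3
Move 5: X drops in col 3, lands at row 3
Move 6: O drops in col 1, lands at row 4
Move 7: X drops in col 3, lands at row 2
Move 8: O drops in col 2, lands at row 2
Move 9: X drops in col 4, lands at row 3
Move 10: O drops in col 2, lands at row 1
Move 11: X drops in col 0, lands at row 4
Move 12: O drops in col 1, lands at row 3

Answer: .....
..O..
..OX.
.OOXX
XOOXX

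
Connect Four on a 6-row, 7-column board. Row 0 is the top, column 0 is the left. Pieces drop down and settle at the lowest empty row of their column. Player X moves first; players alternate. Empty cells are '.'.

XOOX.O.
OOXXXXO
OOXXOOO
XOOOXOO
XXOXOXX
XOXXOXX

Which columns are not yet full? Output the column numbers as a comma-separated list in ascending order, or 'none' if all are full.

col 0: top cell = 'X' → FULL
col 1: top cell = 'O' → FULL
col 2: top cell = 'O' → FULL
col 3: top cell = 'X' → FULL
col 4: top cell = '.' → open
col 5: top cell = 'O' → FULL
col 6: top cell = '.' → open

Answer: 4,6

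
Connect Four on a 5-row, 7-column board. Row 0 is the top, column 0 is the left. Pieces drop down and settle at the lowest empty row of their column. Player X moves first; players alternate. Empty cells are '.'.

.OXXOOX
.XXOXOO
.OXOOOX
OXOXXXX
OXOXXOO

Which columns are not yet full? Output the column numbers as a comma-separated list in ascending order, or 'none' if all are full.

col 0: top cell = '.' → open
col 1: top cell = 'O' → FULL
col 2: top cell = 'X' → FULL
col 3: top cell = 'X' → FULL
col 4: top cell = 'O' → FULL
col 5: top cell = 'O' → FULL
col 6: top cell = 'X' → FULL

Answer: 0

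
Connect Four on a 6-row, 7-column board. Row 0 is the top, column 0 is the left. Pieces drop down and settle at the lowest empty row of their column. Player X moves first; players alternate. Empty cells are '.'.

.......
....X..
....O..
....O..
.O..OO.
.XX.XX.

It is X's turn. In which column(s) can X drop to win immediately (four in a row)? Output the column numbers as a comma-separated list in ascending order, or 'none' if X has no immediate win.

Answer: 3

Derivation:
col 0: drop X → no win
col 1: drop X → no win
col 2: drop X → no win
col 3: drop X → WIN!
col 4: drop X → no win
col 5: drop X → no win
col 6: drop X → no win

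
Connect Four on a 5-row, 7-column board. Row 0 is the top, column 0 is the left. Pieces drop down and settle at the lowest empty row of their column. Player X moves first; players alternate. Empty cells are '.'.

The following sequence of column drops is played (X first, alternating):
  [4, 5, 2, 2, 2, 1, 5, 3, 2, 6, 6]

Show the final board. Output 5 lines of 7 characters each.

Move 1: X drops in col 4, lands at row 4
Move 2: O drops in col 5, lands at row 4
Move 3: X drops in col 2, lands at row 4
Move 4: O drops in col 2, lands at row 3
Move 5: X drops in col 2, lands at row 2
Move 6: O drops in col 1, lands at row 4
Move 7: X drops in col 5, lands at row 3
Move 8: O drops in col 3, lands at row 4
Move 9: X drops in col 2, lands at row 1
Move 10: O drops in col 6, lands at row 4
Move 11: X drops in col 6, lands at row 3

Answer: .......
..X....
..X....
..O..XX
.OXOXOO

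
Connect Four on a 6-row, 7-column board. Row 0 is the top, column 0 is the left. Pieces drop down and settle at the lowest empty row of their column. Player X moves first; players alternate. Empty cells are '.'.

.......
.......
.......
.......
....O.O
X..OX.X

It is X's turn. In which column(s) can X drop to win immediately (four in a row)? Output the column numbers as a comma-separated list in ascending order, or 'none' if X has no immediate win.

Answer: none

Derivation:
col 0: drop X → no win
col 1: drop X → no win
col 2: drop X → no win
col 3: drop X → no win
col 4: drop X → no win
col 5: drop X → no win
col 6: drop X → no win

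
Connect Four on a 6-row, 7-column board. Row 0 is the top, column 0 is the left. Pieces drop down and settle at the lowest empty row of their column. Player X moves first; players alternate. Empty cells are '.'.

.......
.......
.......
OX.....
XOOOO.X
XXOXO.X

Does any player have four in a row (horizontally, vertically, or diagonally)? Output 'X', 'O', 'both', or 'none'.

O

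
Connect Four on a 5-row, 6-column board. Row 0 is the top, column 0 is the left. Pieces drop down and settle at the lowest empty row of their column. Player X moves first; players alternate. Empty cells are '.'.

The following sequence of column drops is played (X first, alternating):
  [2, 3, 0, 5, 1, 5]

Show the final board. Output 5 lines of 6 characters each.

Move 1: X drops in col 2, lands at row 4
Move 2: O drops in col 3, lands at row 4
Move 3: X drops in col 0, lands at row 4
Move 4: O drops in col 5, lands at row 4
Move 5: X drops in col 1, lands at row 4
Move 6: O drops in col 5, lands at row 3

Answer: ......
......
......
.....O
XXXO.O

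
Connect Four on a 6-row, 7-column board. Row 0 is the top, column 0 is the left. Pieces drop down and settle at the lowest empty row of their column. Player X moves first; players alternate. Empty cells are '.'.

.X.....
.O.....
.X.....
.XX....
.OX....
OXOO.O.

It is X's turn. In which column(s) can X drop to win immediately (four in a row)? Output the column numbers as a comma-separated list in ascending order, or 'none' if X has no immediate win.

col 0: drop X → no win
col 2: drop X → no win
col 3: drop X → no win
col 4: drop X → no win
col 5: drop X → no win
col 6: drop X → no win

Answer: none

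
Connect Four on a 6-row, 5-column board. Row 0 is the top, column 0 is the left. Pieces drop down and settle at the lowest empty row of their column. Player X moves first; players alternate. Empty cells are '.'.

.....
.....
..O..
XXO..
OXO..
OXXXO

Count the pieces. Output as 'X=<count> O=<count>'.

X=6 O=6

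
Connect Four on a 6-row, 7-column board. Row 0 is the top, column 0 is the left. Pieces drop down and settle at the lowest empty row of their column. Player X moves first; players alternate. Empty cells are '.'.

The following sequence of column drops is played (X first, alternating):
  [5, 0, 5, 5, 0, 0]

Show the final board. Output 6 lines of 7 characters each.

Move 1: X drops in col 5, lands at row 5
Move 2: O drops in col 0, lands at row 5
Move 3: X drops in col 5, lands at row 4
Move 4: O drops in col 5, lands at row 3
Move 5: X drops in col 0, lands at row 4
Move 6: O drops in col 0, lands at row 3

Answer: .......
.......
.......
O....O.
X....X.
O....X.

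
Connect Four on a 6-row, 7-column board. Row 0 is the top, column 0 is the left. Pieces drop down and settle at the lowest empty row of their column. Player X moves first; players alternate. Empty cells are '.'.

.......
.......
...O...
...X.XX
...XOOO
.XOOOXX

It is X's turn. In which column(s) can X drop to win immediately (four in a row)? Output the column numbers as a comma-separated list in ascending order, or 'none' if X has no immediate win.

col 0: drop X → no win
col 1: drop X → no win
col 2: drop X → no win
col 3: drop X → no win
col 4: drop X → WIN!
col 5: drop X → no win
col 6: drop X → no win

Answer: 4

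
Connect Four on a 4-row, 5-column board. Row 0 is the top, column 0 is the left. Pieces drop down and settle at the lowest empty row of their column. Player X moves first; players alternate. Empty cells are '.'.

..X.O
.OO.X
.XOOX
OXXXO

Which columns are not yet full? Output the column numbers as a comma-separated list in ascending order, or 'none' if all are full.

col 0: top cell = '.' → open
col 1: top cell = '.' → open
col 2: top cell = 'X' → FULL
col 3: top cell = '.' → open
col 4: top cell = 'O' → FULL

Answer: 0,1,3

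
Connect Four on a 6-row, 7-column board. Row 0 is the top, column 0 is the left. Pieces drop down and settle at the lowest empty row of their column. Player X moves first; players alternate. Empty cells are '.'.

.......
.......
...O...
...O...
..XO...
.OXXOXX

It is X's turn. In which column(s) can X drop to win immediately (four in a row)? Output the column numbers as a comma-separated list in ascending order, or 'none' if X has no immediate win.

Answer: none

Derivation:
col 0: drop X → no win
col 1: drop X → no win
col 2: drop X → no win
col 3: drop X → no win
col 4: drop X → no win
col 5: drop X → no win
col 6: drop X → no win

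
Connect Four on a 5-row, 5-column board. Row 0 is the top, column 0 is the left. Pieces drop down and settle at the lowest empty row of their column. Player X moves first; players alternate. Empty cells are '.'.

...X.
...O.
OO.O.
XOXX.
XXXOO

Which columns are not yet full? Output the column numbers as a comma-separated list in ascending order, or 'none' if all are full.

col 0: top cell = '.' → open
col 1: top cell = '.' → open
col 2: top cell = '.' → open
col 3: top cell = 'X' → FULL
col 4: top cell = '.' → open

Answer: 0,1,2,4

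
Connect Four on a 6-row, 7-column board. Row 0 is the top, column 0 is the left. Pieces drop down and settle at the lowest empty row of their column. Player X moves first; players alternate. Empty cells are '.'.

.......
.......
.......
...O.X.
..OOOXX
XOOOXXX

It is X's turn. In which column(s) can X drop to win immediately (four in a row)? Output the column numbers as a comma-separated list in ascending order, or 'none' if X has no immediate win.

col 0: drop X → no win
col 1: drop X → no win
col 2: drop X → no win
col 3: drop X → no win
col 4: drop X → no win
col 5: drop X → WIN!
col 6: drop X → no win

Answer: 5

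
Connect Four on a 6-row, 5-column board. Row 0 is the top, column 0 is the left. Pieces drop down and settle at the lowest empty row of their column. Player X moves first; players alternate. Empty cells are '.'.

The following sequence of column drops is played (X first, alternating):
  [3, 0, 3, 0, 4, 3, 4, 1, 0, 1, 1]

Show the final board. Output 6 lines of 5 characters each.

Answer: .....
.....
.....
XX.O.
OO.XX
OO.XX

Derivation:
Move 1: X drops in col 3, lands at row 5
Move 2: O drops in col 0, lands at row 5
Move 3: X drops in col 3, lands at row 4
Move 4: O drops in col 0, lands at row 4
Move 5: X drops in col 4, lands at row 5
Move 6: O drops in col 3, lands at row 3
Move 7: X drops in col 4, lands at row 4
Move 8: O drops in col 1, lands at row 5
Move 9: X drops in col 0, lands at row 3
Move 10: O drops in col 1, lands at row 4
Move 11: X drops in col 1, lands at row 3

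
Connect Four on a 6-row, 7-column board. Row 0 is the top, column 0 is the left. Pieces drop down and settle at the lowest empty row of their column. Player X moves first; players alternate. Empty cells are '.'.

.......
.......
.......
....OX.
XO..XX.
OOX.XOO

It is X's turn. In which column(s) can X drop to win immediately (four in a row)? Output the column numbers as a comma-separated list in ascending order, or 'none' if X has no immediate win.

col 0: drop X → no win
col 1: drop X → no win
col 2: drop X → no win
col 3: drop X → no win
col 4: drop X → no win
col 5: drop X → no win
col 6: drop X → no win

Answer: none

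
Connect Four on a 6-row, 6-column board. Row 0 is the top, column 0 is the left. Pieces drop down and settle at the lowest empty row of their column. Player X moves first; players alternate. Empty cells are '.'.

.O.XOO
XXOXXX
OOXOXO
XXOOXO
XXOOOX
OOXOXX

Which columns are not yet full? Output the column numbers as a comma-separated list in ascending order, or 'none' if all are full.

Answer: 0,2

Derivation:
col 0: top cell = '.' → open
col 1: top cell = 'O' → FULL
col 2: top cell = '.' → open
col 3: top cell = 'X' → FULL
col 4: top cell = 'O' → FULL
col 5: top cell = 'O' → FULL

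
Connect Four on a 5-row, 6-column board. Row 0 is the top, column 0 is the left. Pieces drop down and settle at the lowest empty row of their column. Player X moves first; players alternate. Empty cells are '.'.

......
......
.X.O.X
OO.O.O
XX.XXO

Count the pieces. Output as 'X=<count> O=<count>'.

X=6 O=6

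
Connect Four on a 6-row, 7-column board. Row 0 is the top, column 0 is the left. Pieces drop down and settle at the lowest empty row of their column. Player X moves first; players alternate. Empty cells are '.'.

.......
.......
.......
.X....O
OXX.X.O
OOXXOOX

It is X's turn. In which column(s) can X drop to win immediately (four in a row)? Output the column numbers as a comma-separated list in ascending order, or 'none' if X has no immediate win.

col 0: drop X → no win
col 1: drop X → no win
col 2: drop X → no win
col 3: drop X → WIN!
col 4: drop X → no win
col 5: drop X → no win
col 6: drop X → no win

Answer: 3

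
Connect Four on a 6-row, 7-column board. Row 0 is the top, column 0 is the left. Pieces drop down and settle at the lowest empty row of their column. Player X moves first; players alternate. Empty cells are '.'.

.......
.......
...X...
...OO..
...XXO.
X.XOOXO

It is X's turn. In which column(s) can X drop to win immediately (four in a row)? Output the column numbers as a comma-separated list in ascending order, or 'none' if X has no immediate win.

Answer: none

Derivation:
col 0: drop X → no win
col 1: drop X → no win
col 2: drop X → no win
col 3: drop X → no win
col 4: drop X → no win
col 5: drop X → no win
col 6: drop X → no win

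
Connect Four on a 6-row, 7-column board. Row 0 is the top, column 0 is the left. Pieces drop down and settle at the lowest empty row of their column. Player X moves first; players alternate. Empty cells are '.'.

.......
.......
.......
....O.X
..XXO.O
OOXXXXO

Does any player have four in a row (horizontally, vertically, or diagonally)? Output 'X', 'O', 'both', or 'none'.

X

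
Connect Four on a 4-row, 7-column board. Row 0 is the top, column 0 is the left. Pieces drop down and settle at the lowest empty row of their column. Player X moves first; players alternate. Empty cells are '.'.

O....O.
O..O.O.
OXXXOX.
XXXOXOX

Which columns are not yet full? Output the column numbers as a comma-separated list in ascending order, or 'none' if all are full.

col 0: top cell = 'O' → FULL
col 1: top cell = '.' → open
col 2: top cell = '.' → open
col 3: top cell = '.' → open
col 4: top cell = '.' → open
col 5: top cell = 'O' → FULL
col 6: top cell = '.' → open

Answer: 1,2,3,4,6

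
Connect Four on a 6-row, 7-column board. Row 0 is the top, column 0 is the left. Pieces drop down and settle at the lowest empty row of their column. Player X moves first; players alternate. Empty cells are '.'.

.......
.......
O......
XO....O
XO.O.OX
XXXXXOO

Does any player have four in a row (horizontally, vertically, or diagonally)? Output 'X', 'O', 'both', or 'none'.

X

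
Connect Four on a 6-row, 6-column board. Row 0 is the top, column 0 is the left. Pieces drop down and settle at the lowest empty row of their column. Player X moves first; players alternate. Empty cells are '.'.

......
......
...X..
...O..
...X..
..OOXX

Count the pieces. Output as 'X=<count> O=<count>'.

X=4 O=3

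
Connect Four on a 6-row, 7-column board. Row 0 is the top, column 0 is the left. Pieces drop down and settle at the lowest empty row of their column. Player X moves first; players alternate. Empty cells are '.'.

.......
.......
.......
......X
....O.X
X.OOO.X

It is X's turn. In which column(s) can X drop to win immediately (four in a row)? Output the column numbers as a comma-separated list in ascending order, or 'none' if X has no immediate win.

Answer: 6

Derivation:
col 0: drop X → no win
col 1: drop X → no win
col 2: drop X → no win
col 3: drop X → no win
col 4: drop X → no win
col 5: drop X → no win
col 6: drop X → WIN!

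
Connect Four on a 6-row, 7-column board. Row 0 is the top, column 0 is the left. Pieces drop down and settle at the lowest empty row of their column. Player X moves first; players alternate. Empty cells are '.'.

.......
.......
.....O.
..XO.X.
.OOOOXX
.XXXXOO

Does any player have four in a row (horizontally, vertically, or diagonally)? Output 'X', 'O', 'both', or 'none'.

both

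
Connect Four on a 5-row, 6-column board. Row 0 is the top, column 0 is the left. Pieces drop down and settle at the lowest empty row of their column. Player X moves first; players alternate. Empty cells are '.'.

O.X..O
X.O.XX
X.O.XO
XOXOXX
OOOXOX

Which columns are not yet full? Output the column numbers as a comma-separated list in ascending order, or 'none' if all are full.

Answer: 1,3,4

Derivation:
col 0: top cell = 'O' → FULL
col 1: top cell = '.' → open
col 2: top cell = 'X' → FULL
col 3: top cell = '.' → open
col 4: top cell = '.' → open
col 5: top cell = 'O' → FULL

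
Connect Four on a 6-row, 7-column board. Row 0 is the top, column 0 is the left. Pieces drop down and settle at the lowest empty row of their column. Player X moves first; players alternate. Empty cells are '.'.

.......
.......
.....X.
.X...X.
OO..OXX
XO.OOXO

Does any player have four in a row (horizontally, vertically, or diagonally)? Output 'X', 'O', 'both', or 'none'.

X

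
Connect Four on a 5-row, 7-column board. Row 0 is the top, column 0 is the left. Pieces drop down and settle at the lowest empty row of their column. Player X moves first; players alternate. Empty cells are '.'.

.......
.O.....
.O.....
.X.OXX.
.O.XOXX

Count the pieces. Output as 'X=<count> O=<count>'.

X=6 O=5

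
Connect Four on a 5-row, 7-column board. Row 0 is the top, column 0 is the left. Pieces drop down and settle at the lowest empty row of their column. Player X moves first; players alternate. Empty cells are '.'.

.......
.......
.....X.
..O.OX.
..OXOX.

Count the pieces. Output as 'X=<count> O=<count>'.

X=4 O=4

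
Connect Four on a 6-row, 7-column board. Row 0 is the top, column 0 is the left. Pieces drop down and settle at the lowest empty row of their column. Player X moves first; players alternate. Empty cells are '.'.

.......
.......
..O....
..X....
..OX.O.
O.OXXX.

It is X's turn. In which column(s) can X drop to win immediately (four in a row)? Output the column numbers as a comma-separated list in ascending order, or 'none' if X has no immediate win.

col 0: drop X → no win
col 1: drop X → no win
col 2: drop X → no win
col 3: drop X → no win
col 4: drop X → no win
col 5: drop X → no win
col 6: drop X → WIN!

Answer: 6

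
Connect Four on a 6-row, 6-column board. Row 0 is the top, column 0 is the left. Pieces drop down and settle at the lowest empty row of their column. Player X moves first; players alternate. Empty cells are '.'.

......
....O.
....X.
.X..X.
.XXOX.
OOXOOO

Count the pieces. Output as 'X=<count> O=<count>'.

X=7 O=7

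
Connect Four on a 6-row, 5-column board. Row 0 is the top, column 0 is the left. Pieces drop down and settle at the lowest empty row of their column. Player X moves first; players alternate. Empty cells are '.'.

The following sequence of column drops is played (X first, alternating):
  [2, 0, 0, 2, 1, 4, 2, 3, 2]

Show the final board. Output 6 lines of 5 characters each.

Move 1: X drops in col 2, lands at row 5
Move 2: O drops in col 0, lands at row 5
Move 3: X drops in col 0, lands at row 4
Move 4: O drops in col 2, lands at row 4
Move 5: X drops in col 1, lands at row 5
Move 6: O drops in col 4, lands at row 5
Move 7: X drops in col 2, lands at row 3
Move 8: O drops in col 3, lands at row 5
Move 9: X drops in col 2, lands at row 2

Answer: .....
.....
..X..
..X..
X.O..
OXXOO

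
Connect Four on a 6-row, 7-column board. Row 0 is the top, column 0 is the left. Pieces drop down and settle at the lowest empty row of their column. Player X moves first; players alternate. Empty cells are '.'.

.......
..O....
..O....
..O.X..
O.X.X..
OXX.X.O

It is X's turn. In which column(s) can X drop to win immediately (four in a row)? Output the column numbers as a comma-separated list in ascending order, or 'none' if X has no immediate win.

col 0: drop X → no win
col 1: drop X → no win
col 2: drop X → no win
col 3: drop X → WIN!
col 4: drop X → WIN!
col 5: drop X → no win
col 6: drop X → no win

Answer: 3,4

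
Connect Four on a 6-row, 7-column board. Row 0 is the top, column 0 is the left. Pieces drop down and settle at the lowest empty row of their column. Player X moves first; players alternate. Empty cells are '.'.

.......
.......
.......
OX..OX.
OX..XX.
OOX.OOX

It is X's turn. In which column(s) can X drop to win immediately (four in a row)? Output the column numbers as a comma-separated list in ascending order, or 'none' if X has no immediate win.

col 0: drop X → no win
col 1: drop X → no win
col 2: drop X → no win
col 3: drop X → no win
col 4: drop X → no win
col 5: drop X → no win
col 6: drop X → no win

Answer: none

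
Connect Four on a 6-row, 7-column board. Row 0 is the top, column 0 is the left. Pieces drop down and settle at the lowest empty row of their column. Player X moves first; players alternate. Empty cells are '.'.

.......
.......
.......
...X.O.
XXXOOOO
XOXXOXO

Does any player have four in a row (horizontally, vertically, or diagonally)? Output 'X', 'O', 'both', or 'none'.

O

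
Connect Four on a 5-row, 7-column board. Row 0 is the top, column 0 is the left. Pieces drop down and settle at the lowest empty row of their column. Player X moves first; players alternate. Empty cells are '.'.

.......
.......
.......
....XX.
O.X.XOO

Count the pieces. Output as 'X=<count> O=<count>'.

X=4 O=3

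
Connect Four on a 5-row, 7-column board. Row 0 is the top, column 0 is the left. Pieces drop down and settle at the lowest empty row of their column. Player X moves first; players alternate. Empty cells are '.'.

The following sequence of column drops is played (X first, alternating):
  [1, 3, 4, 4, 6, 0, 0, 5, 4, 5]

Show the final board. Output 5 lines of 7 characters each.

Move 1: X drops in col 1, lands at row 4
Move 2: O drops in col 3, lands at row 4
Move 3: X drops in col 4, lands at row 4
Move 4: O drops in col 4, lands at row 3
Move 5: X drops in col 6, lands at row 4
Move 6: O drops in col 0, lands at row 4
Move 7: X drops in col 0, lands at row 3
Move 8: O drops in col 5, lands at row 4
Move 9: X drops in col 4, lands at row 2
Move 10: O drops in col 5, lands at row 3

Answer: .......
.......
....X..
X...OO.
OX.OXOX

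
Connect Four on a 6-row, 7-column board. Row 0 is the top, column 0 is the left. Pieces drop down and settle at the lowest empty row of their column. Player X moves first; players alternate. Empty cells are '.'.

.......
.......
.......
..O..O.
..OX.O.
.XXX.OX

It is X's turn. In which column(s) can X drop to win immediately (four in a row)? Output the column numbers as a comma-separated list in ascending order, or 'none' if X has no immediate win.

Answer: 0,4

Derivation:
col 0: drop X → WIN!
col 1: drop X → no win
col 2: drop X → no win
col 3: drop X → no win
col 4: drop X → WIN!
col 5: drop X → no win
col 6: drop X → no win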